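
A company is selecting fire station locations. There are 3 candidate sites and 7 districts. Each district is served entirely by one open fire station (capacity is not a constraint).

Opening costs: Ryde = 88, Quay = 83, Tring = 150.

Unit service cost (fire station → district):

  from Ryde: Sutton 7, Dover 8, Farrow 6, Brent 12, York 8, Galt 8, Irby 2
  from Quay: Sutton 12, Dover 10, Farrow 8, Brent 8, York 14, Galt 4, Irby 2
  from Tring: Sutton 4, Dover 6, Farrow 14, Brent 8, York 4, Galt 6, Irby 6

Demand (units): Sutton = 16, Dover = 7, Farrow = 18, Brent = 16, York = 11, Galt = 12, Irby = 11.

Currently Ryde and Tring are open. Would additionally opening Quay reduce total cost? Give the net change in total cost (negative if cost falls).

No — net change +59 (cost rises by 59).

Current service cost with {Ryde, Tring}: 480.
Adding Quay: each district re-picks its cheapest; new service cost 456, saving 24.
Extra fixed cost: 83. Net change = 83 − 24 = 59.
(Totals: 718 → 777.)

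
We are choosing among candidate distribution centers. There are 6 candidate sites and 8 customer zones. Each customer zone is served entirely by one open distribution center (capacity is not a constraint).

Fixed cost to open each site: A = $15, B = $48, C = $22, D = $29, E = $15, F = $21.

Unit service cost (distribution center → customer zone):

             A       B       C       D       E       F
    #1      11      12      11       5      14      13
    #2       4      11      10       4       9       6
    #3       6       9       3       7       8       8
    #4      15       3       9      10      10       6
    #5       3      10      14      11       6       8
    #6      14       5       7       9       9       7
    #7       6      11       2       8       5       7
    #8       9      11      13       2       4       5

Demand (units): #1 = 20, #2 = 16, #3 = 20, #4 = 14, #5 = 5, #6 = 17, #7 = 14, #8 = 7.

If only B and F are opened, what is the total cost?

Total cost: 865

Each customer zone is assigned to its cheapest site among the open ones.
{B, F}: #1→B 12·20=240, #2→F 6·16=96, #3→F 8·20=160, #4→B 3·14=42, #5→F 8·5=40, #6→B 5·17=85, #7→F 7·14=98, #8→F 5·7=35. Service 796; fixed 69; total 865.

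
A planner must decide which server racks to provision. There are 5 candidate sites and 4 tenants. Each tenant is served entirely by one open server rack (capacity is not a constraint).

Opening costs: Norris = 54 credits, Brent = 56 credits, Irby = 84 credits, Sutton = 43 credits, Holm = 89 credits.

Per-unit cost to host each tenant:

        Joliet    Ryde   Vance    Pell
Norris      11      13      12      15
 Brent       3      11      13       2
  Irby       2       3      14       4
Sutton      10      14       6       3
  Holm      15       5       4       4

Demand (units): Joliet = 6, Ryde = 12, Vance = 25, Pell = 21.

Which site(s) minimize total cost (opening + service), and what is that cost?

For any fixed open set, each tenant goes to its cheapest open site; total = fixed + service.
{Brent, Holm}: Joliet→Brent 3·6=18, Ryde→Holm 5·12=60, Vance→Holm 4·25=100, Pell→Brent 2·21=42. Service 220; fixed 145; total 365.
{Irby, Sutton}: Joliet→Irby 2·6=12, Ryde→Irby 3·12=36, Vance→Sutton 6·25=150, Pell→Sutton 3·21=63. Service 261; fixed 127; total 388.
{Irby, Holm}: service 232 + fixed 173 = 405
{Norris, Brent, Irby, Sutton, Holm}: service 190 + fixed 326 = 516
No other subset beats 365.

Open Brent and Holm; minimum total cost 365.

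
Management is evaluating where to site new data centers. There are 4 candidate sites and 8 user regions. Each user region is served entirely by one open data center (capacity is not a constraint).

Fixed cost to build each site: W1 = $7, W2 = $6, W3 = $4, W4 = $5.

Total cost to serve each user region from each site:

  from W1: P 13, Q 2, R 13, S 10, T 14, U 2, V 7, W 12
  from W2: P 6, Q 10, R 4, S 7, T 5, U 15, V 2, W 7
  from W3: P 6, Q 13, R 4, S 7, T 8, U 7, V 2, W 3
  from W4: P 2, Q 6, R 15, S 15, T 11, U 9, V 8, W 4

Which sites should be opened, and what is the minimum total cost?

Open W1 and W3; minimum total cost 45.

For any fixed open set, each user region goes to its cheapest open site; total = fixed + service.
{W1, W3}: P→W3 6, Q→W1 2, R→W3 4, S→W3 7, T→W3 8, U→W1 2, V→W3 2, W→W3 3. Service 34; fixed 11; total 45.
{W1, W2, W4}: service 28 + fixed 18 = 46
{W1, W3, W4}: service 30 + fixed 16 = 46
{W1, W2, W3, W4}: P→W4 2, Q→W1 2, R→W2 4, S→W2 7, T→W2 5, U→W1 2, V→W2 2, W→W3 3. Service 27; fixed 22; total 49.
No other subset beats 45.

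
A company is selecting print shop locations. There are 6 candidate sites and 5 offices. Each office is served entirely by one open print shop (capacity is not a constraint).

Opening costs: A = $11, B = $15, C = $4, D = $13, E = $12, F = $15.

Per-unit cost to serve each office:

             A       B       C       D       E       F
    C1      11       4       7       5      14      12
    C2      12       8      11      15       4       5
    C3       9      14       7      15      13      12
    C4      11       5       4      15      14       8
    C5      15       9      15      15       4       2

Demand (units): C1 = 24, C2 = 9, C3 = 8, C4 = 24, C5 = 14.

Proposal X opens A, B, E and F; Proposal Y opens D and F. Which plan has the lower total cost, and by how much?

Proposal X is cheaper by 104.

Proposal X: {A, B, E, F}: C1→B 4·24=96, C2→E 4·9=36, C3→A 9·8=72, C4→B 5·24=120, C5→F 2·14=28. Service 352; fixed 53; total 405.
Proposal Y: {D, F}: C1→D 5·24=120, C2→F 5·9=45, C3→F 12·8=96, C4→F 8·24=192, C5→F 2·14=28. Service 481; fixed 28; total 509.
Difference: |405 − 509| = 104.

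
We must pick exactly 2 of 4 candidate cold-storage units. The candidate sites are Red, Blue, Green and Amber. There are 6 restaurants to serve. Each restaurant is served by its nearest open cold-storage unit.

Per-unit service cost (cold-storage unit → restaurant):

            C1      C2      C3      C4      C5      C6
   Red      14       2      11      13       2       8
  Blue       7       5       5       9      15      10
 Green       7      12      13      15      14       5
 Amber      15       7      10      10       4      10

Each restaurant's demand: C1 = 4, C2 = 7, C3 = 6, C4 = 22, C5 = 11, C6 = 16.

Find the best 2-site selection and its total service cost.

With exactly 2 open, each restaurant uses its cheapest among the chosen.
{Red, Blue}: C1→Blue 7·4=28, C2→Red 2·7=14, C3→Blue 5·6=30, C4→Blue 9·22=198, C5→Red 2·11=22, C6→Red 8·16=128. Service cost 420.
{Green, Amber}: service cost 481
{Blue, Amber}: service cost 495
Among all 6 size-2 choices, {Red, Blue} is lowest.

Choose Red and Blue; total service cost 420.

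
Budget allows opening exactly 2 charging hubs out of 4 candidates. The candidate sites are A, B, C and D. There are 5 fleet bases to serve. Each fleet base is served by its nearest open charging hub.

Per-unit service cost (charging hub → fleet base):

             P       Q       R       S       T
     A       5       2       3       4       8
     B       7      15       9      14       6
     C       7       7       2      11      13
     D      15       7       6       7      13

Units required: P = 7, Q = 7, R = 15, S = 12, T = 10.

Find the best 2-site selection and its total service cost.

With exactly 2 open, each fleet base uses its cheapest among the chosen.
{A, B}: P→A 5·7=35, Q→A 2·7=14, R→A 3·15=45, S→A 4·12=48, T→B 6·10=60. Service cost 202.
{A, C}: service cost 207
{A, D}: service cost 222
Among all 6 size-2 choices, {A, B} is lowest.

Choose A and B; total service cost 202.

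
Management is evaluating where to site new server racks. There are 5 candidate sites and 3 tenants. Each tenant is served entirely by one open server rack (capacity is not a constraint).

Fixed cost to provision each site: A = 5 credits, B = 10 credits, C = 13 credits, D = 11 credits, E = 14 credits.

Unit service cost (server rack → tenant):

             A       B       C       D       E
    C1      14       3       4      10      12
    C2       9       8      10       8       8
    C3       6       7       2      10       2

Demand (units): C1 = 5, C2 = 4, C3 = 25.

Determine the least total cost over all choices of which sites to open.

For any fixed open set, each tenant goes to its cheapest open site; total = fixed + service.
{B, C}: C1→B 3·5=15, C2→B 8·4=32, C3→C 2·25=50. Service 97; fixed 23; total 120.
{B, E}: service 97 + fixed 24 = 121
{C}: C1→C 4·5=20, C2→C 10·4=40, C3→C 2·25=50. Service 110; fixed 13; total 123.
{A, B, C, D, E}: service 97 + fixed 53 = 150
No other subset beats 120.

Minimum total cost: 120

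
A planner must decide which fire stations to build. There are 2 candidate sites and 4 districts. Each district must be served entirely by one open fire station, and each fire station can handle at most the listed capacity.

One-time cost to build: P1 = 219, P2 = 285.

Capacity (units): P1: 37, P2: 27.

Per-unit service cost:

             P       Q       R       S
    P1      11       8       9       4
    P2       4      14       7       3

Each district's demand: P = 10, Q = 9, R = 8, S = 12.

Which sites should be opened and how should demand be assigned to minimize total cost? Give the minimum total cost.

Open {P1, P2}: P→P2 4·10=40, Q→P1 8·9=72, R→P2 7·8=56, S→P1 4·12=48.
Loads: P1 carries 21/37, P2 carries 18/27. Service 216; fixed 504; total 720.
Next best feasible plan costs 724.

Minimum total cost: 720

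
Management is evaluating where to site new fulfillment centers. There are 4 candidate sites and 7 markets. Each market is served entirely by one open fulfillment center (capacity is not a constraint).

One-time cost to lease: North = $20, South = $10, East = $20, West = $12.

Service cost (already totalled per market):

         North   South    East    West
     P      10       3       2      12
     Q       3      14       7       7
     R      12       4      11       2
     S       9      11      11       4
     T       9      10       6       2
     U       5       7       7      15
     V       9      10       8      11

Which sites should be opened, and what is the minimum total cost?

For any fixed open set, each market goes to its cheapest open site; total = fixed + service.
{South, West}: P→South 3, Q→West 7, R→West 2, S→West 4, T→West 2, U→South 7, V→South 10. Service 35; fixed 22; total 57.
{East, West}: service 32 + fixed 32 = 64
{West}: service 53 + fixed 12 = 65
{North, South, East, West}: service 26 + fixed 62 = 88
No other subset beats 57.

Open South and West; minimum total cost 57.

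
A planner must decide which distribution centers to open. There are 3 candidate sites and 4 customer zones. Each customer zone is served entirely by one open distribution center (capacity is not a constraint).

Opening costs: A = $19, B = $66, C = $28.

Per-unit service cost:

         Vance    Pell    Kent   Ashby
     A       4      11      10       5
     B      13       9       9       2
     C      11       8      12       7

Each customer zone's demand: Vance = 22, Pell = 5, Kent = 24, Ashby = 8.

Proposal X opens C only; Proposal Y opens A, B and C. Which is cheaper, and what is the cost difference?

Proposal X: {C}: Vance→C 11·22=242, Pell→C 8·5=40, Kent→C 12·24=288, Ashby→C 7·8=56. Service 626; fixed 28; total 654.
Proposal Y: {A, B, C}: Vance→A 4·22=88, Pell→C 8·5=40, Kent→B 9·24=216, Ashby→B 2·8=16. Service 360; fixed 113; total 473.
Difference: |654 − 473| = 181.

Proposal Y is cheaper by 181.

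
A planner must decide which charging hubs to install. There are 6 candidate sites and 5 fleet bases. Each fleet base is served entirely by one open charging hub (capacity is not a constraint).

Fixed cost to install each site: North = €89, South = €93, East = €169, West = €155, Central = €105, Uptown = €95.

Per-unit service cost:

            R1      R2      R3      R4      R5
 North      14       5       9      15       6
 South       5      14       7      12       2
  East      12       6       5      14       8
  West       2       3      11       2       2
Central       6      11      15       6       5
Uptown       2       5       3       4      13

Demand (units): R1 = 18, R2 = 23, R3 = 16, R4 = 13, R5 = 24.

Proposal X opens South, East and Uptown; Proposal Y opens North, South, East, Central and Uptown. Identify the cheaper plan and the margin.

Proposal X is cheaper by 194.

Proposal X: {South, East, Uptown}: R1→Uptown 2·18=36, R2→Uptown 5·23=115, R3→Uptown 3·16=48, R4→Uptown 4·13=52, R5→South 2·24=48. Service 299; fixed 357; total 656.
Proposal Y: {North, South, East, Central, Uptown}: R1→Uptown 2·18=36, R2→North 5·23=115, R3→Uptown 3·16=48, R4→Uptown 4·13=52, R5→South 2·24=48. Service 299; fixed 551; total 850.
Difference: |656 − 850| = 194.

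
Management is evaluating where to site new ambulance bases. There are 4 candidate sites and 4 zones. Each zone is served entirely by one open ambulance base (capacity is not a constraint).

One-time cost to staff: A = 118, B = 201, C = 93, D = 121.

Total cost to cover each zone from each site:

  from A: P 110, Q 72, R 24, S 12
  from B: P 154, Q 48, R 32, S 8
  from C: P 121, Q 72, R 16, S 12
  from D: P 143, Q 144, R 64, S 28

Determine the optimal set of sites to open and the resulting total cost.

For any fixed open set, each zone goes to its cheapest open site; total = fixed + service.
{C}: P→C 121, Q→C 72, R→C 16, S→C 12. Service 221; fixed 93; total 314.
{A}: P→A 110, Q→A 72, R→A 24, S→A 12. Service 218; fixed 118; total 336.
{A, C}: service 210 + fixed 211 = 421
{A, B, C, D}: P→A 110, Q→B 48, R→C 16, S→B 8. Service 182; fixed 533; total 715.
No other subset beats 314.

Open C only; minimum total cost 314.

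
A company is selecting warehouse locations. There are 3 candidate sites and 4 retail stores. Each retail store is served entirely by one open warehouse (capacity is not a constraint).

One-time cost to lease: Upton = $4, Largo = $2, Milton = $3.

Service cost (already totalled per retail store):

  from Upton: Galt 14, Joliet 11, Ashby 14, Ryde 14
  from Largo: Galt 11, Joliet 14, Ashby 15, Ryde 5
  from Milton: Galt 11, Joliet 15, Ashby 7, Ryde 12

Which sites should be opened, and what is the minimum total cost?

Open Largo and Milton; minimum total cost 42.

For any fixed open set, each retail store goes to its cheapest open site; total = fixed + service.
{Largo, Milton}: Galt→Largo 11, Joliet→Largo 14, Ashby→Milton 7, Ryde→Largo 5. Service 37; fixed 5; total 42.
{Upton, Largo, Milton}: service 34 + fixed 9 = 43
{Upton, Largo}: service 41 + fixed 6 = 47
{Largo}: service 45 + fixed 2 = 47
No other subset beats 42.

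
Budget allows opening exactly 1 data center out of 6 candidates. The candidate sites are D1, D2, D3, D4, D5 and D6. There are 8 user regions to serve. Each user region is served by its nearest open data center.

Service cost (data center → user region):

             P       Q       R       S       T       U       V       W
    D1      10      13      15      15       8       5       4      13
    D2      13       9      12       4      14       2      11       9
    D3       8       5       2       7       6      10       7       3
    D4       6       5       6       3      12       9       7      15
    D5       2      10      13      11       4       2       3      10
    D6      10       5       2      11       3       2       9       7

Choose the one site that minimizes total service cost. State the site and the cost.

With exactly 1 open, each user region uses its cheapest among the chosen.
{D3}: P→D3 8, Q→D3 5, R→D3 2, S→D3 7, T→D3 6, U→D3 10, V→D3 7, W→D3 3. Service cost 48.
{D6}: service cost 49
{D5}: service cost 55
Among all 6 size-1 choices, {D3} is lowest.

Choose D3 only; total service cost 48.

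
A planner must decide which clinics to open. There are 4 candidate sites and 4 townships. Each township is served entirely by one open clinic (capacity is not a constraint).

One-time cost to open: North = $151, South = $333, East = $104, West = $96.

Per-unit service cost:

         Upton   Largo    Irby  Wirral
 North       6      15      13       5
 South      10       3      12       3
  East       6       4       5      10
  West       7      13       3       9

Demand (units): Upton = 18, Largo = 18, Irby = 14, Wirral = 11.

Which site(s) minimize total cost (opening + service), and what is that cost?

Open East only; minimum total cost 464.

For any fixed open set, each township goes to its cheapest open site; total = fixed + service.
{East}: Upton→East 6·18=108, Largo→East 4·18=72, Irby→East 5·14=70, Wirral→East 10·11=110. Service 360; fixed 104; total 464.
{East, West}: service 321 + fixed 200 = 521
{North, East}: service 305 + fixed 255 = 560
{North, South, East, West}: service 237 + fixed 684 = 921
No other subset beats 464.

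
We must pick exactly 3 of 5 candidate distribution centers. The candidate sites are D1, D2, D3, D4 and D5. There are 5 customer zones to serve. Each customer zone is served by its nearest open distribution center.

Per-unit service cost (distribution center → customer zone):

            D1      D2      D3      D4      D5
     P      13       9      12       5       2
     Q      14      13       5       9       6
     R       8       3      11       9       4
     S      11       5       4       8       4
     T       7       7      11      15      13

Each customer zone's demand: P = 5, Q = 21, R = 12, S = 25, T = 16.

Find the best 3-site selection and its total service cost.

Choose D2, D3 and D5; total service cost 363.

With exactly 3 open, each customer zone uses its cheapest among the chosen.
{D2, D3, D5}: P→D5 2·5=10, Q→D3 5·21=105, R→D2 3·12=36, S→D3 4·25=100, T→D2 7·16=112. Service cost 363.
{D1, D3, D5}: service cost 375
{D2, D3, D4}: service cost 378
Among all 10 size-3 choices, {D2, D3, D5} is lowest.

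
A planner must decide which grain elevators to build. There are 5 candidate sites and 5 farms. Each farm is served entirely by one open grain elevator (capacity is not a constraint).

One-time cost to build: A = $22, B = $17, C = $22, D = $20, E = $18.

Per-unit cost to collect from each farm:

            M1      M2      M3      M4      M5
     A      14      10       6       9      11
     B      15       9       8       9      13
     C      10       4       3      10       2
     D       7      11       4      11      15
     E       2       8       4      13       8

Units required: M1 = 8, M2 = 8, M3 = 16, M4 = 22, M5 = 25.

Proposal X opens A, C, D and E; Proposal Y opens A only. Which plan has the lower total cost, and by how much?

Proposal X is cheaper by 357.

Proposal X: {A, C, D, E}: M1→E 2·8=16, M2→C 4·8=32, M3→C 3·16=48, M4→A 9·22=198, M5→C 2·25=50. Service 344; fixed 82; total 426.
Proposal Y: {A}: M1→A 14·8=112, M2→A 10·8=80, M3→A 6·16=96, M4→A 9·22=198, M5→A 11·25=275. Service 761; fixed 22; total 783.
Difference: |426 − 783| = 357.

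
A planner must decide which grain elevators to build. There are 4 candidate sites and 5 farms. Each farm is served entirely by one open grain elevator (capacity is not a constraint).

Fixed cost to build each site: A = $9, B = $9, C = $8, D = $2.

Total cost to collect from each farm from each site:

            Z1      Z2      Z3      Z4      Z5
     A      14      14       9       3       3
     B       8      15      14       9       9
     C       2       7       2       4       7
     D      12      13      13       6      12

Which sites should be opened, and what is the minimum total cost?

For any fixed open set, each farm goes to its cheapest open site; total = fixed + service.
{C}: Z1→C 2, Z2→C 7, Z3→C 2, Z4→C 4, Z5→C 7. Service 22; fixed 8; total 30.
{C, D}: Z1→C 2, Z2→C 7, Z3→C 2, Z4→C 4, Z5→C 7. Service 22; fixed 10; total 32.
{A, C}: Z1→C 2, Z2→C 7, Z3→C 2, Z4→A 3, Z5→A 3. Service 17; fixed 17; total 34.
{A, B, C, D}: Z1→C 2, Z2→C 7, Z3→C 2, Z4→A 3, Z5→A 3. Service 17; fixed 28; total 45.
No other subset beats 30.

Open C only; minimum total cost 30.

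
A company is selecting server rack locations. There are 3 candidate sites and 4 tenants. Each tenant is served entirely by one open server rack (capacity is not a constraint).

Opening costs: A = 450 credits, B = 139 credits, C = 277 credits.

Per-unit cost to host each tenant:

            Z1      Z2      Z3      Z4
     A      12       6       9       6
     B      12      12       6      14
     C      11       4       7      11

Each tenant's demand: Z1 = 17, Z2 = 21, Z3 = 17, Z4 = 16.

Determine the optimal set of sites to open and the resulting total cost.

Open C only; minimum total cost 843.

For any fixed open set, each tenant goes to its cheapest open site; total = fixed + service.
{C}: Z1→C 11·17=187, Z2→C 4·21=84, Z3→C 7·17=119, Z4→C 11·16=176. Service 566; fixed 277; total 843.
{B}: service 782 + fixed 139 = 921
{B, C}: Z1→C 11·17=187, Z2→C 4·21=84, Z3→B 6·17=102, Z4→C 11·16=176. Service 549; fixed 416; total 965.
{A, B, C}: service 469 + fixed 866 = 1335
(All 7 nonempty subsets were checked; C only is lowest.)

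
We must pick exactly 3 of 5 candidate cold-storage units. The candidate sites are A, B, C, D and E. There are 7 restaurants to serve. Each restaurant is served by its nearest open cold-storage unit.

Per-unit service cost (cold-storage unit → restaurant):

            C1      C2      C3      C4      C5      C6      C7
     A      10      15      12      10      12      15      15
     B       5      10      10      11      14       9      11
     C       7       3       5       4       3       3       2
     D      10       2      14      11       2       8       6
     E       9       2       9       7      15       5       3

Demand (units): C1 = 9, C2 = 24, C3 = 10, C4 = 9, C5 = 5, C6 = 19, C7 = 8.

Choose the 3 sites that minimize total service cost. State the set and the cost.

With exactly 3 open, each restaurant uses its cheapest among the chosen.
{B, C, D}: C1→B 5·9=45, C2→D 2·24=48, C3→C 5·10=50, C4→C 4·9=36, C5→D 2·5=10, C6→C 3·19=57, C7→C 2·8=16. Service cost 262.
{B, C, E}: service cost 267
{A, C, D}: service cost 280
Among all 10 size-3 choices, {B, C, D} is lowest.

Choose B, C and D; total service cost 262.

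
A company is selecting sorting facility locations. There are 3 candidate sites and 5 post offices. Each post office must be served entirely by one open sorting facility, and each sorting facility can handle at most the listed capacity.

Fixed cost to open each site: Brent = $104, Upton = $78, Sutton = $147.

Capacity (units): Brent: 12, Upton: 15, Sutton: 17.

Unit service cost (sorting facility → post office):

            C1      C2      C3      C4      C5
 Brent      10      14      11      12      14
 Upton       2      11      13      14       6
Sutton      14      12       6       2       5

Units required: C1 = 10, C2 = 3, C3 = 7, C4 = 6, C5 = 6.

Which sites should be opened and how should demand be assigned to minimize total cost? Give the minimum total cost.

Minimum total cost: 501

Open {Brent, Upton, Sutton}: C1→Upton 2·10=20, C2→Upton 11·3=33, C3→Brent 11·7=77, C4→Sutton 2·6=12, C5→Sutton 5·6=30.
Loads: Brent carries 7/12, Upton carries 13/15, Sutton carries 12/17. Service 172; fixed 329; total 501.
Next best feasible plan costs 504.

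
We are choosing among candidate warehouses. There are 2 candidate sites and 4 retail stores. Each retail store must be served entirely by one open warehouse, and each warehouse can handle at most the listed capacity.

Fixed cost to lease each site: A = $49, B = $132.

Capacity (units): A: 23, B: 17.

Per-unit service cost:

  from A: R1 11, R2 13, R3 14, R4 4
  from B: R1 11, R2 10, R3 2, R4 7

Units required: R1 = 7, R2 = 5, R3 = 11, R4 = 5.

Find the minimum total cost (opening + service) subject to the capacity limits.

Minimum total cost: 350

Open {A, B}: R1→A 11·7=77, R2→B 10·5=50, R3→B 2·11=22, R4→A 4·5=20.
Loads: A carries 12/23, B carries 16/17. Service 169; fixed 181; total 350.
Next best feasible plan costs 365.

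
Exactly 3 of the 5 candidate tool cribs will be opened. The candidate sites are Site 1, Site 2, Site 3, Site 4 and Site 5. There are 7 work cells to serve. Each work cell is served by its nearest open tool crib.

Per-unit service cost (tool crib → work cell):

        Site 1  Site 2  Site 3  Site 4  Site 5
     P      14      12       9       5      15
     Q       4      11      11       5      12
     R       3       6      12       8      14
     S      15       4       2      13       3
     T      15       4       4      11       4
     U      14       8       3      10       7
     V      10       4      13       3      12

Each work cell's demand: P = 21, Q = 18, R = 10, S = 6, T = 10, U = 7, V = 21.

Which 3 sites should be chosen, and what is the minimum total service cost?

Choose Site 1, Site 3 and Site 4; total service cost 343.

With exactly 3 open, each work cell uses its cheapest among the chosen.
{Site 1, Site 3, Site 4}: P→Site 4 5·21=105, Q→Site 1 4·18=72, R→Site 1 3·10=30, S→Site 3 2·6=12, T→Site 3 4·10=40, U→Site 3 3·7=21, V→Site 4 3·21=63. Service cost 343.
{Site 1, Site 4, Site 5}: service cost 377
{Site 1, Site 2, Site 4}: service cost 390
Among all 10 size-3 choices, {Site 1, Site 3, Site 4} is lowest.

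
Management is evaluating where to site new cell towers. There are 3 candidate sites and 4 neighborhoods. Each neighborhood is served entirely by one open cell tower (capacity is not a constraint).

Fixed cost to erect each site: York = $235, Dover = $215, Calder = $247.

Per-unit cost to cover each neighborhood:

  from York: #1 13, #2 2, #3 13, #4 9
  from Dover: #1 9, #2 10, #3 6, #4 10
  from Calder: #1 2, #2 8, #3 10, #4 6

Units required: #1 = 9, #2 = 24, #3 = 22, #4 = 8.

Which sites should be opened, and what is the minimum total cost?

Open Calder only; minimum total cost 725.

For any fixed open set, each neighborhood goes to its cheapest open site; total = fixed + service.
{Calder}: #1→Calder 2·9=18, #2→Calder 8·24=192, #3→Calder 10·22=220, #4→Calder 6·8=48. Service 478; fixed 247; total 725.
{Dover}: service 533 + fixed 215 = 748
{York}: #1→York 13·9=117, #2→York 2·24=48, #3→York 13·22=286, #4→York 9·8=72. Service 523; fixed 235; total 758.
{York, Dover, Calder}: #1→Calder 2·9=18, #2→York 2·24=48, #3→Dover 6·22=132, #4→Calder 6·8=48. Service 246; fixed 697; total 943.
No other subset beats 725.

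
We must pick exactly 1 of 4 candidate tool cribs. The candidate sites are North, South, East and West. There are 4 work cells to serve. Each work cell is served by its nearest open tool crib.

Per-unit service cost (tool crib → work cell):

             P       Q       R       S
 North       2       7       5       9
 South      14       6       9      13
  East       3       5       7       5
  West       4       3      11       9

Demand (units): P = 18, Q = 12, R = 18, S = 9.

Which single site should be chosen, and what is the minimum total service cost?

With exactly 1 open, each work cell uses its cheapest among the chosen.
{East}: P→East 3·18=54, Q→East 5·12=60, R→East 7·18=126, S→East 5·9=45. Service cost 285.
{North}: service cost 291
{West}: service cost 387
Among all 4 size-1 choices, {East} is lowest.

Choose East only; total service cost 285.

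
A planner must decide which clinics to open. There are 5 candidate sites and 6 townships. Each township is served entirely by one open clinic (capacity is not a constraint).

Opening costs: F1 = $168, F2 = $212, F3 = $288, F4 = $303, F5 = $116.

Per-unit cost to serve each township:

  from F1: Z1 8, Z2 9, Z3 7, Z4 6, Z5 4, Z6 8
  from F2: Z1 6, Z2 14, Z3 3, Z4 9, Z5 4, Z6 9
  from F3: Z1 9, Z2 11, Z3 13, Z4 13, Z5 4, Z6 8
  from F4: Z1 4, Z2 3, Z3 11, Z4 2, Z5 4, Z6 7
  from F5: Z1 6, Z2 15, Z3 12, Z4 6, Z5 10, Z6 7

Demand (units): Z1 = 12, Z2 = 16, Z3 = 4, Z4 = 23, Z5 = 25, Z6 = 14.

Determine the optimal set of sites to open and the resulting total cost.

Open F4 only; minimum total cost 687.

For any fixed open set, each township goes to its cheapest open site; total = fixed + service.
{F4}: Z1→F4 4·12=48, Z2→F4 3·16=48, Z3→F4 11·4=44, Z4→F4 2·23=46, Z5→F4 4·25=100, Z6→F4 7·14=98. Service 384; fixed 303; total 687.
{F1}: Z1→F1 8·12=96, Z2→F1 9·16=144, Z3→F1 7·4=28, Z4→F1 6·23=138, Z5→F1 4·25=100, Z6→F1 8·14=112. Service 618; fixed 168; total 786.
{F4, F5}: service 384 + fixed 419 = 803
{F1, F2, F3, F4, F5}: service 352 + fixed 1087 = 1439
No other subset beats 687.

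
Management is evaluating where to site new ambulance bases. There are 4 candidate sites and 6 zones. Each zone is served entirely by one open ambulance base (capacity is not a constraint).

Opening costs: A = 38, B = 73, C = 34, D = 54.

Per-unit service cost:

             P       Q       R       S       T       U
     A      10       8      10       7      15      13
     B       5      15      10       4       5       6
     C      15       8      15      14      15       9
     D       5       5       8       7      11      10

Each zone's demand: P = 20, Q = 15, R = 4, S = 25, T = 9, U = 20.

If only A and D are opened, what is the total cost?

Total cost: 773

Each zone is assigned to its cheapest site among the open ones.
{A, D}: P→D 5·20=100, Q→D 5·15=75, R→D 8·4=32, S→A 7·25=175, T→D 11·9=99, U→D 10·20=200. Service 681; fixed 92; total 773.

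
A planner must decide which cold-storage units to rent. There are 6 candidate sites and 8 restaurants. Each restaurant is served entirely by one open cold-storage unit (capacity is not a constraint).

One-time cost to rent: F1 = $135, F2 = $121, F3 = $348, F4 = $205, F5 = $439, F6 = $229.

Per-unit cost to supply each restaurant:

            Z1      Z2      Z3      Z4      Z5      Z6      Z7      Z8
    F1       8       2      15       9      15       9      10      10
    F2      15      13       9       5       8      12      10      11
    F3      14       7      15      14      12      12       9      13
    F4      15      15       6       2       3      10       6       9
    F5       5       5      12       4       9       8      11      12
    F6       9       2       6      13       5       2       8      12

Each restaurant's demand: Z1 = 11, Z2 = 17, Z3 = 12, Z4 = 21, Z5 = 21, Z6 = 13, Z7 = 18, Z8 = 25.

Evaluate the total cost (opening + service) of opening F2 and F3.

Each restaurant is assigned to its cheapest site among the open ones.
{F2, F3}: Z1→F3 14·11=154, Z2→F3 7·17=119, Z3→F2 9·12=108, Z4→F2 5·21=105, Z5→F2 8·21=168, Z6→F2 12·13=156, Z7→F3 9·18=162, Z8→F2 11·25=275. Service 1247; fixed 469; total 1716.

Total cost: 1716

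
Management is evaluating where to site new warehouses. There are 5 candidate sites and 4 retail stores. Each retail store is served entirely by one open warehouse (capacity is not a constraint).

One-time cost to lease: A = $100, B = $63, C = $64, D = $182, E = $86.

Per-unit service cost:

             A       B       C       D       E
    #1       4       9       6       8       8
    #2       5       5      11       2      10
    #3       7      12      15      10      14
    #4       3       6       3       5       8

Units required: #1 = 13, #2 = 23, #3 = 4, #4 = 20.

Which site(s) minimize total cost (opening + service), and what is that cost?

Open A only; minimum total cost 355.

For any fixed open set, each retail store goes to its cheapest open site; total = fixed + service.
{A}: #1→A 4·13=52, #2→A 5·23=115, #3→A 7·4=28, #4→A 3·20=60. Service 255; fixed 100; total 355.
{A, B}: service 255 + fixed 163 = 418
{A, C}: #1→A 4·13=52, #2→A 5·23=115, #3→A 7·4=28, #4→A 3·20=60. Service 255; fixed 164; total 419.
{A, B, C, D, E}: service 186 + fixed 495 = 681
No other subset beats 355.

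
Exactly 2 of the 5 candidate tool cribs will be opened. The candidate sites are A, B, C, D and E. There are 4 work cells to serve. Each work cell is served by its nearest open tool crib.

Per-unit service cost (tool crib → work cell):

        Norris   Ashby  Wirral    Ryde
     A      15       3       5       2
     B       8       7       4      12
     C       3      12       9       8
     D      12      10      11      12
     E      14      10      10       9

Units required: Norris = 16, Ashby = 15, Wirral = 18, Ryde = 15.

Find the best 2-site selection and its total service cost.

With exactly 2 open, each work cell uses its cheapest among the chosen.
{A, C}: Norris→C 3·16=48, Ashby→A 3·15=45, Wirral→A 5·18=90, Ryde→A 2·15=30. Service cost 213.
{A, B}: service cost 275
{B, C}: service cost 345
Among all 10 size-2 choices, {A, C} is lowest.

Choose A and C; total service cost 213.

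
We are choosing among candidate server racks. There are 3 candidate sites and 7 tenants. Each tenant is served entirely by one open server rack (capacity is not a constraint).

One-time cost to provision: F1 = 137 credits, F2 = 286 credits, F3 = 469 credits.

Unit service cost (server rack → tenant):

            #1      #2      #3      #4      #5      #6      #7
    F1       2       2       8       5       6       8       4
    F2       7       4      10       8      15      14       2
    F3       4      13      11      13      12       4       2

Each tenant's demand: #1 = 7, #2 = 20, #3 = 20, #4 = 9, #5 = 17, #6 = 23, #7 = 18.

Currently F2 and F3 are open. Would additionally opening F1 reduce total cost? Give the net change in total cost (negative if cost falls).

Current service cost with {F2, F3}: 712.
Adding F1: each tenant re-picks its cheapest; new service cost 489, saving 223.
Extra fixed cost: 137. Net change = 137 − 223 = -86.
(Totals: 1467 → 1381.)

Yes — net change −86 (cost falls by 86).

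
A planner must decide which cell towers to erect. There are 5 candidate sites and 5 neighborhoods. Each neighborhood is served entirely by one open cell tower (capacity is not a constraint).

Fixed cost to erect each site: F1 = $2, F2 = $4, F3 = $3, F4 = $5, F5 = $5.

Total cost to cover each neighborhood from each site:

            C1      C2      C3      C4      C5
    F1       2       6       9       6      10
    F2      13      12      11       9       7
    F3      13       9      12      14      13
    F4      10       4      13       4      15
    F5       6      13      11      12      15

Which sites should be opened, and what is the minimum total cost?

For any fixed open set, each neighborhood goes to its cheapest open site; total = fixed + service.
{F1}: C1→F1 2, C2→F1 6, C3→F1 9, C4→F1 6, C5→F1 10. Service 33; fixed 2; total 35.
{F1, F2}: service 30 + fixed 6 = 36
{F1, F4}: service 29 + fixed 7 = 36
{F1, F2, F3, F4, F5}: C1→F1 2, C2→F4 4, C3→F1 9, C4→F4 4, C5→F2 7. Service 26; fixed 19; total 45.
No other subset beats 35.

Open F1 only; minimum total cost 35.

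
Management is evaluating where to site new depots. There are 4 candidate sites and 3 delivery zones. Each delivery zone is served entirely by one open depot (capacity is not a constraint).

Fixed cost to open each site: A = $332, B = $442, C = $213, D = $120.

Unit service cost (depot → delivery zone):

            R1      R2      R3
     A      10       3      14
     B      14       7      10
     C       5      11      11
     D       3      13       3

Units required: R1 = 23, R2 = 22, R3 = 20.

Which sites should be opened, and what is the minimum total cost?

Open D only; minimum total cost 535.

For any fixed open set, each delivery zone goes to its cheapest open site; total = fixed + service.
{D}: R1→D 3·23=69, R2→D 13·22=286, R3→D 3·20=60. Service 415; fixed 120; total 535.
{A, D}: R1→D 3·23=69, R2→A 3·22=66, R3→D 3·20=60. Service 195; fixed 452; total 647.
{C, D}: R1→D 3·23=69, R2→C 11·22=242, R3→D 3·20=60. Service 371; fixed 333; total 704.
{A, B, C, D}: service 195 + fixed 1107 = 1302
No other subset beats 535.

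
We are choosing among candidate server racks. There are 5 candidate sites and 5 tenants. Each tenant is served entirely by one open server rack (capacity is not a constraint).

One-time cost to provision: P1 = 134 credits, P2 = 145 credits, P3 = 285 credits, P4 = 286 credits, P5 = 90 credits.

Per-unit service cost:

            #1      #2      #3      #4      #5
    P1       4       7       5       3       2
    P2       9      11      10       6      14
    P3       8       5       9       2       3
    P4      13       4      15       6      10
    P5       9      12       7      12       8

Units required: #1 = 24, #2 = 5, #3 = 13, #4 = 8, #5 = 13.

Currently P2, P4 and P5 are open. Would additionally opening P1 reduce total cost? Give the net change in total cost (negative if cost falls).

Current service cost with {P2, P4, P5}: 479.
Adding P1: each tenant re-picks its cheapest; new service cost 231, saving 248.
Extra fixed cost: 134. Net change = 134 − 248 = -114.
(Totals: 1000 → 886.)

Yes — net change −114 (cost falls by 114).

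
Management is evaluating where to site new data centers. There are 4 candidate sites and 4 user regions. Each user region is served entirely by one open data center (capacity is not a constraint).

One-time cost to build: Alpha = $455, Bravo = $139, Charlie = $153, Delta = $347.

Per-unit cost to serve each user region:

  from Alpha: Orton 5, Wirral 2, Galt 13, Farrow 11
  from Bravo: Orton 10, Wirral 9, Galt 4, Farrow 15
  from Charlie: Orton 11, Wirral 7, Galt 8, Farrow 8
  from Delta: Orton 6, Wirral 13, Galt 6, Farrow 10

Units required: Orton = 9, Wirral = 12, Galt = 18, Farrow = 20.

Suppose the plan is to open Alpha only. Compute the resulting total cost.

Total cost: 978

Each user region is assigned to its cheapest site among the open ones.
{Alpha}: Orton→Alpha 5·9=45, Wirral→Alpha 2·12=24, Galt→Alpha 13·18=234, Farrow→Alpha 11·20=220. Service 523; fixed 455; total 978.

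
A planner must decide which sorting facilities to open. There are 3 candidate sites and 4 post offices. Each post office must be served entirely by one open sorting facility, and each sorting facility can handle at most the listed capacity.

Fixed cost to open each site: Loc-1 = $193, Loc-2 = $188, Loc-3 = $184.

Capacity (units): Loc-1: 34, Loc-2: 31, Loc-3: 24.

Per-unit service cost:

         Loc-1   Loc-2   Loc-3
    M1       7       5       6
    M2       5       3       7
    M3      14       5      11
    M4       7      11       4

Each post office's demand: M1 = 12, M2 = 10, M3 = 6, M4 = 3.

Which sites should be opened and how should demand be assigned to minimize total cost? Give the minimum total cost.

Minimum total cost: 341

Open {Loc-2}: M1→Loc-2 5·12=60, M2→Loc-2 3·10=30, M3→Loc-2 5·6=30, M4→Loc-2 11·3=33.
Loads: Loc-2 carries 31/31. Service 153; fixed 188; total 341.
Next best feasible plan costs 432.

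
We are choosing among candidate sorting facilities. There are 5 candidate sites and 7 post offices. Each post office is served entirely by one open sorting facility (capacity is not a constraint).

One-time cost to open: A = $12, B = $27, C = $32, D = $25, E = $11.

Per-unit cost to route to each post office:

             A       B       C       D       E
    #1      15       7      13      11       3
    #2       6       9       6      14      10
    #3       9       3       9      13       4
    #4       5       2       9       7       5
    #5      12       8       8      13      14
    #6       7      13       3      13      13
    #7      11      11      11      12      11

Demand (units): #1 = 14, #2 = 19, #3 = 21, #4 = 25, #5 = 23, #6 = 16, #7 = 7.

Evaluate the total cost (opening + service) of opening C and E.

Total cost: 717

Each post office is assigned to its cheapest site among the open ones.
{C, E}: #1→E 3·14=42, #2→C 6·19=114, #3→E 4·21=84, #4→E 5·25=125, #5→C 8·23=184, #6→C 3·16=48, #7→C 11·7=77. Service 674; fixed 43; total 717.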